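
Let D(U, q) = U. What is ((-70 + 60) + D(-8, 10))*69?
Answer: -1242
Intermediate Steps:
((-70 + 60) + D(-8, 10))*69 = ((-70 + 60) - 8)*69 = (-10 - 8)*69 = -18*69 = -1242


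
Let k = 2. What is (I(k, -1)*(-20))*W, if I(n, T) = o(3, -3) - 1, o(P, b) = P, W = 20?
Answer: -800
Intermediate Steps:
I(n, T) = 2 (I(n, T) = 3 - 1 = 2)
(I(k, -1)*(-20))*W = (2*(-20))*20 = -40*20 = -800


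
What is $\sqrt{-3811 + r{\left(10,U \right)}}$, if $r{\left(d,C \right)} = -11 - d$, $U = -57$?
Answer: $2 i \sqrt{958} \approx 61.903 i$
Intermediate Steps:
$\sqrt{-3811 + r{\left(10,U \right)}} = \sqrt{-3811 - 21} = \sqrt{-3832} = 2 i \sqrt{958}$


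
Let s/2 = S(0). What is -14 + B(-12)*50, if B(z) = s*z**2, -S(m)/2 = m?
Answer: -14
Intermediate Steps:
S(m) = -2*m
s = 0 (s = 2*(-2*0) = 2*0 = 0)
B(z) = 0 (B(z) = 0*z**2 = 0)
-14 + B(-12)*50 = -14 + 0*50 = -14 + 0 = -14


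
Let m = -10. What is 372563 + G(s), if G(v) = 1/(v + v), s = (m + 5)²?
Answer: 18628151/50 ≈ 3.7256e+5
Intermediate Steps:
s = 25 (s = (-10 + 5)² = (-5)² = 25)
G(v) = 1/(2*v)
372563 + G(s) = 372563 + (½)/25 = 372563 + (½)*(1/25) = 372563 + 1/50 = 18628151/50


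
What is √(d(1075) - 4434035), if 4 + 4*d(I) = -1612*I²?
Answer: I*√470150911 ≈ 21683.0*I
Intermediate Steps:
d(I) = -1 - 403*I² (d(I) = -1 + (-1612*I²)/4 = -1 - 403*I²)
√(d(1075) - 4434035) = √((-1 - 403*1075²) - 4434035) = √((-1 - 403*1155625) - 4434035) = √((-1 - 465716875) - 4434035) = √(-465716876 - 4434035) = √(-470150911) = I*√470150911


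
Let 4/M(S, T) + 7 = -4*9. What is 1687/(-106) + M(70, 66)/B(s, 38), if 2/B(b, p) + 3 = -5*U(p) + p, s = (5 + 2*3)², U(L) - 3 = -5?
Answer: -82081/4558 ≈ -18.008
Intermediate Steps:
U(L) = -2 (U(L) = 3 - 5 = -2)
s = 121 (s = (5 + 6)² = 11² = 121)
M(S, T) = -4/43 (M(S, T) = 4/(-7 - 4*9) = 4/(-7 - 36) = 4/(-43) = 4*(-1/43) = -4/43)
B(b, p) = 2/(7 + p) (B(b, p) = 2/(-3 + (-5*(-2) + p)) = 2/(-3 + (10 + p)) = 2/(7 + p))
1687/(-106) + M(70, 66)/B(s, 38) = 1687/(-106) - 4/(43*(2/(7 + 38))) = 1687*(-1/106) - 4/(43*(2/45)) = -1687/106 - 4/(43*(2*(1/45))) = -1687/106 - 4/(43*2/45) = -1687/106 - 4/43*45/2 = -1687/106 - 90/43 = -82081/4558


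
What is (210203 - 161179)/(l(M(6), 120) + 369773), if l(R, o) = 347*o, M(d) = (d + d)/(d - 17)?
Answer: 49024/411413 ≈ 0.11916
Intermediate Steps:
M(d) = 2*d/(-17 + d) (M(d) = (2*d)/(-17 + d) = 2*d/(-17 + d))
(210203 - 161179)/(l(M(6), 120) + 369773) = (210203 - 161179)/(347*120 + 369773) = 49024/(41640 + 369773) = 49024/411413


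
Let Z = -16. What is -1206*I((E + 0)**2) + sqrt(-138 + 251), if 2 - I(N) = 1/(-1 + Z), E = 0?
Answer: -42210/17 + sqrt(113) ≈ -2472.3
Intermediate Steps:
I(N) = 35/17 (I(N) = 2 - 1/(-1 - 16) = 2 - 1/(-17) = 2 - 1*(-1/17) = 2 + 1/17 = 35/17)
-1206*I((E + 0)**2) + sqrt(-138 + 251) = -1206*35/17 + sqrt(-138 + 251) = -42210/17 + sqrt(113)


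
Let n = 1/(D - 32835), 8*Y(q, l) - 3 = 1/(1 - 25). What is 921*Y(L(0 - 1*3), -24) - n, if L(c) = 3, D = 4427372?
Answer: 95787722925/281250368 ≈ 340.58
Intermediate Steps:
Y(q, l) = 71/192 (Y(q, l) = 3/8 + 1/(8*(1 - 25)) = 3/8 + (1/8)/(-24) = 3/8 + (1/8)*(-1/24) = 3/8 - 1/192 = 71/192)
n = 1/4394537 (n = 1/(4427372 - 32835) = 1/4394537 ≈ 2.2756e-7)
921*Y(L(0 - 1*3), -24) - n = 921*(71/192) - 1*1/4394537 = 21797/64 - 1/4394537 = 95787722925/281250368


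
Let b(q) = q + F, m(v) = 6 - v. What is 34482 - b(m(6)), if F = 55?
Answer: 34427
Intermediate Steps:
b(q) = 55 + q (b(q) = q + 55 = 55 + q)
34482 - b(m(6)) = 34482 - (55 + (6 - 1*6)) = 34482 - (55 + (6 - 6)) = 34482 - (55 + 0) = 34482 - 1*55 = 34482 - 55 = 34427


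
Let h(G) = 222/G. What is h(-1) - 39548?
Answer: -39770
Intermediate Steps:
h(-1) - 39548 = 222/(-1) - 39548 = 222*(-1) - 39548 = -222 - 39548 = -39770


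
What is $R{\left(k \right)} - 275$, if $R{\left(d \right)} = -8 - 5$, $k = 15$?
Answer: $-288$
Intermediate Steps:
$R{\left(d \right)} = -13$
$R{\left(k \right)} - 275 = -13 - 275 = -288$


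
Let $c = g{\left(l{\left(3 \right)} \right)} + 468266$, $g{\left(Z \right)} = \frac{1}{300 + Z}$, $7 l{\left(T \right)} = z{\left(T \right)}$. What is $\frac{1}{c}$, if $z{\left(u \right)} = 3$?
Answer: $\frac{2103}{984763405} \approx 2.1355 \cdot 10^{-6}$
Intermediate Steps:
$l{\left(T \right)} = \frac{3}{7}$ ($l{\left(T \right)} = \frac{1}{7} \cdot 3 = \frac{3}{7}$)
$c = \frac{984763405}{2103}$ ($c = \frac{1}{300 + \frac{3}{7}} + 468266 = \frac{1}{\frac{2103}{7}} + 468266 = \frac{7}{2103} + 468266 = \frac{984763405}{2103} \approx 4.6827 \cdot 10^{5}$)
$\frac{1}{c} = \frac{1}{\frac{984763405}{2103}} = \frac{2103}{984763405}$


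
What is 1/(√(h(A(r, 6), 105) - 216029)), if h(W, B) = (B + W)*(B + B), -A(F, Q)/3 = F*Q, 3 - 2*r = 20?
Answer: -I*√161849/161849 ≈ -0.0024857*I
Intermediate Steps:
r = -17/2 (r = 3/2 - ½*20 = 3/2 - 10 = -17/2 ≈ -8.5000)
A(F, Q) = -3*F*Q
h(W, B) = 2*B*(B + W) (h(W, B) = (B + W)*(2*B) = 2*B*(B + W))
1/(√(h(A(r, 6), 105) - 216029)) = 1/(√(2*105*(105 - 3*(-17/2)*6) - 216029)) = 1/(√(2*105*(105 + 153) - 216029)) = 1/(√(2*105*258 - 216029)) = 1/(√(54180 - 216029)) = 1/(√(-161849)) = 1/(I*√161849) = -I*√161849/161849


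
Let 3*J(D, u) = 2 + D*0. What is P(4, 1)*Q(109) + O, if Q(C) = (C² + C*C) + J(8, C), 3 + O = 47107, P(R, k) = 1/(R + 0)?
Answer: 159134/3 ≈ 53045.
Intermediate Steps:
P(R, k) = 1/R
O = 47104 (O = -3 + 47107 = 47104)
J(D, u) = ⅔ (J(D, u) = (2 + D*0)/3 = (2 + 0)/3 = (⅓)*2 = ⅔)
Q(C) = ⅔ + 2*C² (Q(C) = (C² + C*C) + ⅔ = (C² + C²) + ⅔ = 2*C² + ⅔ = ⅔ + 2*C²)
P(4, 1)*Q(109) + O = (⅔ + 2*109²)/4 + 47104 = (⅔ + 2*11881)/4 + 47104 = (⅔ + 23762)/4 + 47104 = (¼)*(71288/3) + 47104 = 17822/3 + 47104 = 159134/3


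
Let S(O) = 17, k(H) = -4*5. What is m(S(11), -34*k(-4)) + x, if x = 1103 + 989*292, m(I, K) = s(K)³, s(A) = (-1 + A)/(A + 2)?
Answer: 91957961378927/317214568 ≈ 2.8989e+5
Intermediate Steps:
k(H) = -20
s(A) = (-1 + A)/(2 + A)
m(I, K) = (-1 + K)³/(2 + K)³ (m(I, K) = ((-1 + K)/(2 + K))³ = (-1 + K)³/(2 + K)³)
x = 289891 (x = 1103 + 288788 = 289891)
m(S(11), -34*k(-4)) + x = (-1 - 34*(-20))³/(2 - 34*(-20))³ + 289891 = (-1 + 680)³/(2 + 680)³ + 289891 = 679³/682³ + 289891 = 313046839*(1/317214568) + 289891 = 313046839/317214568 + 289891 = 91957961378927/317214568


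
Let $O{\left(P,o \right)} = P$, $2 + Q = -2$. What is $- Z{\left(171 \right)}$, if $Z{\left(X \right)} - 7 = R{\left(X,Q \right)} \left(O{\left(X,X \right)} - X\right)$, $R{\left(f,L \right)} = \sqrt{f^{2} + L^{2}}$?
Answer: $-7$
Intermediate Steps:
$Q = -4$ ($Q = -2 - 2 = -4$)
$R{\left(f,L \right)} = \sqrt{L^{2} + f^{2}}$
$Z{\left(X \right)} = 7$ ($Z{\left(X \right)} = 7 + \sqrt{\left(-4\right)^{2} + X^{2}} \left(X - X\right) = 7 + \sqrt{16 + X^{2}} \cdot 0 = 7 + 0 = 7$)
$- Z{\left(171 \right)} = \left(-1\right) 7 = -7$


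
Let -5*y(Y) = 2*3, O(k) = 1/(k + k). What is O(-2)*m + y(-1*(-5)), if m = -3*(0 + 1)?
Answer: -9/20 ≈ -0.45000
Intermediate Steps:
O(k) = 1/(2*k)
m = -3 (m = -3*1 = -3)
y(Y) = -6/5 (y(Y) = -2*3/5 = -1/5*6 = -6/5)
O(-2)*m + y(-1*(-5)) = ((1/2)/(-2))*(-3) - 6/5 = ((1/2)*(-1/2))*(-3) - 6/5 = -1/4*(-3) - 6/5 = 3/4 - 6/5 = -9/20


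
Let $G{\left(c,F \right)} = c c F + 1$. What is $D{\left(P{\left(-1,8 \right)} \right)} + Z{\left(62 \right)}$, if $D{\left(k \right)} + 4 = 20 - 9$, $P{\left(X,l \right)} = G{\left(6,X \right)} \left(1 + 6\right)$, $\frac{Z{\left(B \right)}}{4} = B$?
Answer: $255$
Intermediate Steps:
$G{\left(c,F \right)} = 1 + F c^{2}$ ($G{\left(c,F \right)} = c^{2} F + 1 = F c^{2} + 1 = 1 + F c^{2}$)
$Z{\left(B \right)} = 4 B$
$P{\left(X,l \right)} = 7 + 252 X$ ($P{\left(X,l \right)} = \left(1 + X 6^{2}\right) \left(1 + 6\right) = \left(1 + X 36\right) 7 = \left(1 + 36 X\right) 7 = 7 + 252 X$)
$D{\left(k \right)} = 7$ ($D{\left(k \right)} = -4 + \left(20 - 9\right) = -4 + 11 = 7$)
$D{\left(P{\left(-1,8 \right)} \right)} + Z{\left(62 \right)} = 7 + 4 \cdot 62 = 7 + 248 = 255$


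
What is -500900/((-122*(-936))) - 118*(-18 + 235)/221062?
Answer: -14206744519/3155438988 ≈ -4.5023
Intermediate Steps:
-500900/((-122*(-936))) - 118*(-18 + 235)/221062 = -500900/114192 - 118*217*(1/221062) = -500900*1/114192 - 25606*1/221062 = -125225/28548 - 12803/110531 = -14206744519/3155438988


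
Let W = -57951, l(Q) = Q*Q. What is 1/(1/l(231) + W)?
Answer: -53361/3092323310 ≈ -1.7256e-5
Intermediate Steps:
l(Q) = Q²
1/(1/l(231) + W) = 1/(1/(231²) - 57951) = 1/(1/53361 - 57951) = 1/(-3092323310/53361) = -53361/3092323310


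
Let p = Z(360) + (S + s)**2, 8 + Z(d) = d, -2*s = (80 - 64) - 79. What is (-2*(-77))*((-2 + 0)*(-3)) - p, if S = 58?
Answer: -29753/4 ≈ -7438.3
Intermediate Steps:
s = 63/2 (s = -((80 - 64) - 79)/2 = -(16 - 79)/2 = -1/2*(-63) = 63/2 ≈ 31.500)
Z(d) = -8 + d
p = 33449/4 (p = (-8 + 360) + (58 + 63/2)**2 = 352 + (179/2)**2 = 352 + 32041/4 = 33449/4 ≈ 8362.3)
(-2*(-77))*((-2 + 0)*(-3)) - p = (-2*(-77))*((-2 + 0)*(-3)) - 1*33449/4 = 154*(-2*(-3)) - 33449/4 = 154*6 - 33449/4 = 924 - 33449/4 = -29753/4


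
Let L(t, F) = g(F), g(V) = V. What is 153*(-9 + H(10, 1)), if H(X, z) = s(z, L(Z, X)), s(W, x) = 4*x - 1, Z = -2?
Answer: 4590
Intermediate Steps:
L(t, F) = F
s(W, x) = -1 + 4*x
H(X, z) = -1 + 4*X
153*(-9 + H(10, 1)) = 153*(-9 + (-1 + 4*10)) = 153*(-9 + (-1 + 40)) = 153*(-9 + 39) = 153*30 = 4590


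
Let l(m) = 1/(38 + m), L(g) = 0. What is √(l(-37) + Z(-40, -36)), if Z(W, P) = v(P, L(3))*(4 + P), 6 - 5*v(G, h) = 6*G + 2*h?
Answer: I*√35495/5 ≈ 37.68*I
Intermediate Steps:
v(G, h) = 6/5 - 6*G/5 - 2*h/5 (v(G, h) = 6/5 - (6*G + 2*h)/5 = 6/5 - (2*h + 6*G)/5 = 6/5 + (-6*G/5 - 2*h/5) = 6/5 - 6*G/5 - 2*h/5)
Z(W, P) = (4 + P)*(6/5 - 6*P/5) (Z(W, P) = (6/5 - 6*P/5 - ⅖*0)*(4 + P) = (6/5 - 6*P/5 + 0)*(4 + P) = (6/5 - 6*P/5)*(4 + P) = (4 + P)*(6/5 - 6*P/5))
√(l(-37) + Z(-40, -36)) = √(1/(38 - 37) - 6*(-1 - 36)*(4 - 36)/5) = √(1/1 - 6/5*(-37)*(-32)) = √(1 - 7104/5) = √(-7099/5) = I*√35495/5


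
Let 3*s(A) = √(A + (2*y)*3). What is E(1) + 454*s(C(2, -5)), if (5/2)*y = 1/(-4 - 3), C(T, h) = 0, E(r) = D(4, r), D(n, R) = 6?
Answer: 6 + 908*I*√105/105 ≈ 6.0 + 88.612*I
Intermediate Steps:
E(r) = 6
y = -2/35 (y = 2/(5*(-4 - 3)) = (⅖)/(-7) = (⅖)*(-⅐) = -2/35 ≈ -0.057143)
s(A) = √(-12/35 + A)/3 (s(A) = √(A + (2*(-2/35))*3)/3 = √(A - 4/35*3)/3 = √(A - 12/35)/3 = √(-12/35 + A)/3)
E(1) + 454*s(C(2, -5)) = 6 + 454*(√(-420 + 1225*0)/105) = 6 + 454*(√(-420 + 0)/105) = 6 + 454*(√(-420)/105) = 6 + 454*((2*I*√105)/105) = 6 + 454*(2*I*√105/105) = 6 + 908*I*√105/105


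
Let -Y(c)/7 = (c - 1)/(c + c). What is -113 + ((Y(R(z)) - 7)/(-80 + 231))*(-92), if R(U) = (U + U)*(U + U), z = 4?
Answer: -515265/4832 ≈ -106.64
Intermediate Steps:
R(U) = 4*U² (R(U) = (2*U)*(2*U) = 4*U²)
Y(c) = -7*(-1 + c)/(2*c) (Y(c) = -7*(c - 1)/(c + c) = -7*(-1 + c)/(2*c))
-113 + ((Y(R(z)) - 7)/(-80 + 231))*(-92) = -113 + ((7*(1 - 4*4²)/(2*((4*4²))) - 7)/(-80 + 231))*(-92) = -113 + ((7*(1 - 4*16)/(2*((4*16))) - 7)/151)*(-92) = -113 + (((7/2)*(1 - 1*64)/64 - 7)*(1/151))*(-92) = -113 + (((7/2)*(1/64)*(1 - 64) - 7)*(1/151))*(-92) = -113 + (((7/2)*(1/64)*(-63) - 7)*(1/151))*(-92) = -113 + ((-441/128 - 7)*(1/151))*(-92) = -113 - 1337/128*1/151*(-92) = -113 - 1337/19328*(-92) = -113 + 30751/4832 = -515265/4832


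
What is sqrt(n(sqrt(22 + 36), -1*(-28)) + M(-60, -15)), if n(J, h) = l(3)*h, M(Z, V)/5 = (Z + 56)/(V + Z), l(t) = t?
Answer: 4*sqrt(1185)/15 ≈ 9.1797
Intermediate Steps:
M(Z, V) = 5*(56 + Z)/(V + Z) (M(Z, V) = 5*((Z + 56)/(V + Z)) = 5*((56 + Z)/(V + Z)) = 5*(56 + Z)/(V + Z))
n(J, h) = 3*h
sqrt(n(sqrt(22 + 36), -1*(-28)) + M(-60, -15)) = sqrt(3*(-1*(-28)) + 5*(56 - 60)/(-15 - 60)) = sqrt(3*28 + 5*(-4)/(-75)) = sqrt(84 + 5*(-1/75)*(-4)) = sqrt(84 + 4/15) = sqrt(1264/15) = 4*sqrt(1185)/15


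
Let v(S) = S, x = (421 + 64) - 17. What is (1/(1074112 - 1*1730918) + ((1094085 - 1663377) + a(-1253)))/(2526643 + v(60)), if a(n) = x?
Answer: -373607016145/1659553690618 ≈ -0.22513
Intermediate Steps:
x = 468 (x = 485 - 17 = 468)
a(n) = 468
(1/(1074112 - 1*1730918) + ((1094085 - 1663377) + a(-1253)))/(2526643 + v(60)) = (1/(1074112 - 1*1730918) + ((1094085 - 1663377) + 468))/(2526643 + 60) = (1/(1074112 - 1730918) + (-569292 + 468))/2526703 = (1/(-656806) - 568824)*(1/2526703) = (-1/656806 - 568824)*(1/2526703) = -373607016145/656806*1/2526703 = -373607016145/1659553690618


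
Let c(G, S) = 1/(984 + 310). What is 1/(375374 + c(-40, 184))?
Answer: 1294/485733957 ≈ 2.6640e-6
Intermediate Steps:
c(G, S) = 1/1294
1/(375374 + c(-40, 184)) = 1/(375374 + 1/1294) = 1/(485733957/1294) = 1294/485733957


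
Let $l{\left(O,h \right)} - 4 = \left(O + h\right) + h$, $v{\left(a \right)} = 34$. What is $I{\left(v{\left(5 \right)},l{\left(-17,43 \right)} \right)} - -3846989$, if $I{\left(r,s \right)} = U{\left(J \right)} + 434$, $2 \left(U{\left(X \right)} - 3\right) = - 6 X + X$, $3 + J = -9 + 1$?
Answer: $\frac{7694907}{2} \approx 3.8475 \cdot 10^{6}$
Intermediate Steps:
$J = -11$ ($J = -3 + \left(-9 + 1\right) = -3 - 8 = -11$)
$l{\left(O,h \right)} = 4 + O + 2 h$ ($l{\left(O,h \right)} = 4 + \left(\left(O + h\right) + h\right) = 4 + \left(O + 2 h\right) = 4 + O + 2 h$)
$U{\left(X \right)} = 3 - \frac{5 X}{2}$ ($U{\left(X \right)} = 3 + \frac{- 6 X + X}{2} = 3 + \frac{\left(-5\right) X}{2} = 3 - \frac{5 X}{2}$)
$I{\left(r,s \right)} = \frac{929}{2}$ ($I{\left(r,s \right)} = \left(3 - - \frac{55}{2}\right) + 434 = \left(3 + \frac{55}{2}\right) + 434 = \frac{61}{2} + 434 = \frac{929}{2}$)
$I{\left(v{\left(5 \right)},l{\left(-17,43 \right)} \right)} - -3846989 = \frac{929}{2} - -3846989 = \frac{929}{2} + 3846989 = \frac{7694907}{2}$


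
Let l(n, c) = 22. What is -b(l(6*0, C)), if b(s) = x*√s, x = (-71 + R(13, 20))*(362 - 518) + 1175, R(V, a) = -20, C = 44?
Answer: -15371*√22 ≈ -72096.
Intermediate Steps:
x = 15371 (x = (-71 - 20)*(362 - 518) + 1175 = -91*(-156) + 1175 = 14196 + 1175 = 15371)
b(s) = 15371*√s
-b(l(6*0, C)) = -15371*√22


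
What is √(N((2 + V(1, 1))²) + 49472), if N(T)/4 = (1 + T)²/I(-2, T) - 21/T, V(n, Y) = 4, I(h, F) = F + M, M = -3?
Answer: 5*√2162127/33 ≈ 222.79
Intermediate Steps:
I(h, F) = -3 + F (I(h, F) = F - 3 = -3 + F)
N(T) = -84/T + 4*(1 + T)²/(-3 + T) (N(T) = 4*((1 + T)²/(-3 + T) - 21/T) = 4*(-21/T + (1 + T)²/(-3 + T)) = -84/T + 4*(1 + T)²/(-3 + T))
√(N((2 + V(1, 1))²) + 49472) = √(4*(63 - 21*(2 + 4)² + (2 + 4)²*(1 + (2 + 4)²)²)/(((2 + 4)²)*(-3 + (2 + 4)²)) + 49472) = √(4*(63 - 21*6² + 6²*(1 + 6²)²)/((6²)*(-3 + 6²)) + 49472) = √(4*(63 - 21*36 + 36*(1 + 36)²)/(36*(-3 + 36)) + 49472) = √(4*(1/36)*(63 - 756 + 36*37²)/33 + 49472) = √(4*(1/36)*(1/33)*(63 - 756 + 36*1369) + 49472) = √(4*(1/36)*(1/33)*(63 - 756 + 49284) + 49472) = √(4*(1/36)*(1/33)*48591 + 49472) = √(5399/33 + 49472) = √(1637975/33) = 5*√2162127/33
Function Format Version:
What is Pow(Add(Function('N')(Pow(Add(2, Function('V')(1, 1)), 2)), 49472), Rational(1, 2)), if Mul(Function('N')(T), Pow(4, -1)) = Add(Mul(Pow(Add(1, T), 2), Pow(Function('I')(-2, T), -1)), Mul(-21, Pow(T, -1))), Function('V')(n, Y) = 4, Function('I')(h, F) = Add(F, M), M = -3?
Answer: Mul(Rational(5, 33), Pow(2162127, Rational(1, 2))) ≈ 222.79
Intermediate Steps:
Function('I')(h, F) = Add(-3, F) (Function('I')(h, F) = Add(F, -3) = Add(-3, F))
Function('N')(T) = Add(Mul(-84, Pow(T, -1)), Mul(4, Pow(Add(1, T), 2), Pow(Add(-3, T), -1))) (Function('N')(T) = Mul(4, Add(Mul(Pow(Add(1, T), 2), Pow(Add(-3, T), -1)), Mul(-21, Pow(T, -1)))) = Mul(4, Add(Mul(-21, Pow(T, -1)), Mul(Pow(Add(1, T), 2), Pow(Add(-3, T), -1)))) = Add(Mul(-84, Pow(T, -1)), Mul(4, Pow(Add(1, T), 2), Pow(Add(-3, T), -1))))
Pow(Add(Function('N')(Pow(Add(2, Function('V')(1, 1)), 2)), 49472), Rational(1, 2)) = Pow(Add(Mul(4, Pow(Pow(Add(2, 4), 2), -1), Pow(Add(-3, Pow(Add(2, 4), 2)), -1), Add(63, Mul(-21, Pow(Add(2, 4), 2)), Mul(Pow(Add(2, 4), 2), Pow(Add(1, Pow(Add(2, 4), 2)), 2)))), 49472), Rational(1, 2)) = Pow(Add(Mul(4, Pow(Pow(6, 2), -1), Pow(Add(-3, Pow(6, 2)), -1), Add(63, Mul(-21, Pow(6, 2)), Mul(Pow(6, 2), Pow(Add(1, Pow(6, 2)), 2)))), 49472), Rational(1, 2)) = Pow(Add(Mul(4, Pow(36, -1), Pow(Add(-3, 36), -1), Add(63, Mul(-21, 36), Mul(36, Pow(Add(1, 36), 2)))), 49472), Rational(1, 2)) = Pow(Add(Mul(4, Rational(1, 36), Pow(33, -1), Add(63, -756, Mul(36, Pow(37, 2)))), 49472), Rational(1, 2)) = Pow(Add(Mul(4, Rational(1, 36), Rational(1, 33), Add(63, -756, Mul(36, 1369))), 49472), Rational(1, 2)) = Pow(Add(Mul(4, Rational(1, 36), Rational(1, 33), Add(63, -756, 49284)), 49472), Rational(1, 2)) = Pow(Add(Mul(4, Rational(1, 36), Rational(1, 33), 48591), 49472), Rational(1, 2)) = Pow(Add(Rational(5399, 33), 49472), Rational(1, 2)) = Pow(Rational(1637975, 33), Rational(1, 2)) = Mul(Rational(5, 33), Pow(2162127, Rational(1, 2)))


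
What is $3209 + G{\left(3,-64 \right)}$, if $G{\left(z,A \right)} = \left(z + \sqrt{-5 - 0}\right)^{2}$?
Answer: $3213 + 6 i \sqrt{5} \approx 3213.0 + 13.416 i$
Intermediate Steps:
$G{\left(z,A \right)} = \left(z + i \sqrt{5}\right)^{2}$ ($G{\left(z,A \right)} = \left(z + \sqrt{-5 + 0}\right)^{2} = \left(z + \sqrt{-5}\right)^{2} = \left(z + i \sqrt{5}\right)^{2}$)
$3209 + G{\left(3,-64 \right)} = 3209 + \left(3 + i \sqrt{5}\right)^{2}$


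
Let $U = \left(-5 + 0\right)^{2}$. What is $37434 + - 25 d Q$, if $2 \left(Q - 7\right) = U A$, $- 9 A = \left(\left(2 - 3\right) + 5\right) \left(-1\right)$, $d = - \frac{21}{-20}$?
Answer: $\frac{445253}{12} \approx 37104.0$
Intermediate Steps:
$U = 25$ ($U = \left(-5\right)^{2} = 25$)
$d = \frac{21}{20}$ ($d = \left(-21\right) \left(- \frac{1}{20}\right) = \frac{21}{20} \approx 1.05$)
$A = \frac{4}{9}$ ($A = - \frac{\left(\left(2 - 3\right) + 5\right) \left(-1\right)}{9} = - \frac{\left(-1 + 5\right) \left(-1\right)}{9} = - \frac{4 \left(-1\right)}{9} = \left(- \frac{1}{9}\right) \left(-4\right) = \frac{4}{9} \approx 0.44444$)
$Q = \frac{113}{9}$ ($Q = 7 + \frac{25 \cdot \frac{4}{9}}{2} = 7 + \frac{1}{2} \cdot \frac{100}{9} = 7 + \frac{50}{9} = \frac{113}{9} \approx 12.556$)
$37434 + - 25 d Q = 37434 + \left(-25\right) \frac{21}{20} \cdot \frac{113}{9} = 37434 - \frac{3955}{12} = \frac{445253}{12}$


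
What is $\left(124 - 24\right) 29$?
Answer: $2900$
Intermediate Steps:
$\left(124 - 24\right) 29 = 100 \cdot 29 = 2900$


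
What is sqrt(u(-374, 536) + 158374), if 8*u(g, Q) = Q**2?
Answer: sqrt(194286) ≈ 440.78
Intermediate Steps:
u(g, Q) = Q**2/8
sqrt(u(-374, 536) + 158374) = sqrt((1/8)*536**2 + 158374) = sqrt((1/8)*287296 + 158374) = sqrt(35912 + 158374) = sqrt(194286)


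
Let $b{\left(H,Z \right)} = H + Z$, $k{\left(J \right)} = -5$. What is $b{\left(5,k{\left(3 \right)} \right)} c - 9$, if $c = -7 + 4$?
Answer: $-9$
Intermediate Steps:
$c = -3$
$b{\left(5,k{\left(3 \right)} \right)} c - 9 = \left(5 - 5\right) \left(-3\right) - 9 = 0 \left(-3\right) - 9 = 0 - 9 = -9$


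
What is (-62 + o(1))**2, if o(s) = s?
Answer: 3721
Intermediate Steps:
(-62 + o(1))**2 = (-62 + 1)**2 = (-61)**2 = 3721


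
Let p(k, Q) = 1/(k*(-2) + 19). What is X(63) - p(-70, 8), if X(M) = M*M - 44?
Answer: 624074/159 ≈ 3925.0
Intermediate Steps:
p(k, Q) = 1/(19 - 2*k) (p(k, Q) = 1/(-2*k + 19) = 1/(19 - 2*k))
X(M) = -44 + M² (X(M) = M² - 44 = -44 + M²)
X(63) - p(-70, 8) = (-44 + 63²) - (-1)/(-19 + 2*(-70)) = (-44 + 3969) - (-1)/(-19 - 140) = 3925 - (-1)/(-159) = 3925 - (-1)*(-1)/159 = 3925 - 1*1/159 = 3925 - 1/159 = 624074/159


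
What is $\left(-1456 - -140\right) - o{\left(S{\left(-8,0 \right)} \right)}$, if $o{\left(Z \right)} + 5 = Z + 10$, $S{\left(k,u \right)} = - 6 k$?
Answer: $-1369$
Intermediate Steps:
$o{\left(Z \right)} = 5 + Z$ ($o{\left(Z \right)} = -5 + \left(Z + 10\right) = -5 + \left(10 + Z\right) = 5 + Z$)
$\left(-1456 - -140\right) - o{\left(S{\left(-8,0 \right)} \right)} = \left(-1456 - -140\right) - \left(5 - -48\right) = \left(-1456 + 140\right) - \left(5 + 48\right) = -1316 - 53 = -1369$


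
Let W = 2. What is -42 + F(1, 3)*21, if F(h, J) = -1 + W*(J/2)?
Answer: 0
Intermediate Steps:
F(h, J) = -1 + J (F(h, J) = -1 + 2*(J/2) = -1 + J)
-42 + F(1, 3)*21 = -42 + (-1 + 3)*21 = -42 + 2*21 = -42 + 42 = 0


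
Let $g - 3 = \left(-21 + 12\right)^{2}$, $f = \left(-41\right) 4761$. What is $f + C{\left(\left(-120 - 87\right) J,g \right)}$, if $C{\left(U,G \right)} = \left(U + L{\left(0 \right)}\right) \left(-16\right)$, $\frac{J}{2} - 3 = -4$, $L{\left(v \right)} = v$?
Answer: $-201825$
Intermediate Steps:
$f = -195201$
$J = -2$ ($J = 6 + 2 \left(-4\right) = 6 - 8 = -2$)
$g = 84$ ($g = 3 + \left(-21 + 12\right)^{2} = 3 + \left(-9\right)^{2} = 3 + 81 = 84$)
$C{\left(U,G \right)} = - 16 U$ ($C{\left(U,G \right)} = \left(U + 0\right) \left(-16\right) = U \left(-16\right) = - 16 U$)
$f + C{\left(\left(-120 - 87\right) J,g \right)} = -195201 - 16 \left(-120 - 87\right) \left(-2\right) = -195201 - 16 \left(\left(-207\right) \left(-2\right)\right) = -195201 - 6624 = -201825$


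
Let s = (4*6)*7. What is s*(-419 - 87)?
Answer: -85008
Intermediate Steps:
s = 168 (s = 24*7 = 168)
s*(-419 - 87) = 168*(-419 - 87) = 168*(-506) = -85008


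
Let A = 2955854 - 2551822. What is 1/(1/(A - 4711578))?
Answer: -4307546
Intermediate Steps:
A = 404032
1/(1/(A - 4711578)) = 1/(1/(404032 - 4711578)) = 1/(1/(-4307546)) = 1/(-1/4307546) = -4307546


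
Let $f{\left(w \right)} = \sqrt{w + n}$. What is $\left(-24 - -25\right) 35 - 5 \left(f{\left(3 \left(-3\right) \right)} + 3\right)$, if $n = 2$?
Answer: $20 - 5 i \sqrt{7} \approx 20.0 - 13.229 i$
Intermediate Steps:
$f{\left(w \right)} = \sqrt{2 + w}$ ($f{\left(w \right)} = \sqrt{w + 2} = \sqrt{2 + w}$)
$\left(-24 - -25\right) 35 - 5 \left(f{\left(3 \left(-3\right) \right)} + 3\right) = \left(-24 - -25\right) 35 - 5 \left(\sqrt{2 + 3 \left(-3\right)} + 3\right) = \left(-24 + 25\right) 35 - 5 \left(\sqrt{2 - 9} + 3\right) = 1 \cdot 35 - 5 \left(\sqrt{-7} + 3\right) = 35 - 5 \left(i \sqrt{7} + 3\right) = 35 - 5 \left(3 + i \sqrt{7}\right) = 35 - \left(15 + 5 i \sqrt{7}\right) = 20 - 5 i \sqrt{7}$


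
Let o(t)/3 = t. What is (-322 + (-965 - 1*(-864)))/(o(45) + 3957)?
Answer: -141/1364 ≈ -0.10337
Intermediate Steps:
o(t) = 3*t
(-322 + (-965 - 1*(-864)))/(o(45) + 3957) = (-322 + (-965 - 1*(-864)))/(3*45 + 3957) = (-322 + (-965 + 864))/(135 + 3957) = (-322 - 101)/4092 = -423*1/4092 = -141/1364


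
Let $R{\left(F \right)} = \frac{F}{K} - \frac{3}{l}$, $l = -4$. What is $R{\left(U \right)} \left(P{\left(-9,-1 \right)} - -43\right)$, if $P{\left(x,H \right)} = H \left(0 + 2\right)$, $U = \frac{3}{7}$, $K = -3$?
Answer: $\frac{697}{28} \approx 24.893$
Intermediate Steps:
$U = \frac{3}{7}$ ($U = 3 \cdot \frac{1}{7} = \frac{3}{7} \approx 0.42857$)
$R{\left(F \right)} = \frac{3}{4} - \frac{F}{3}$ ($R{\left(F \right)} = \frac{F}{-3} - \frac{3}{-4} = F \left(- \frac{1}{3}\right) - - \frac{3}{4} = - \frac{F}{3} + \frac{3}{4} = \frac{3}{4} - \frac{F}{3}$)
$P{\left(x,H \right)} = 2 H$ ($P{\left(x,H \right)} = H 2 = 2 H$)
$R{\left(U \right)} \left(P{\left(-9,-1 \right)} - -43\right) = \left(\frac{3}{4} - \frac{1}{7}\right) \left(2 \left(-1\right) - -43\right) = \left(\frac{3}{4} - \frac{1}{7}\right) \left(-2 + \left(-24 + 67\right)\right) = \frac{17 \left(-2 + 43\right)}{28} = \frac{17}{28} \cdot 41 = \frac{697}{28}$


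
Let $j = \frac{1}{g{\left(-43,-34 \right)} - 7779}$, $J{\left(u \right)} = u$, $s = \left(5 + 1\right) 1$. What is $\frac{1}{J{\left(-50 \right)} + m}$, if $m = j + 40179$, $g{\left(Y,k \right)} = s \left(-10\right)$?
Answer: $\frac{7839}{314571230} \approx 2.492 \cdot 10^{-5}$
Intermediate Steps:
$s = 6$ ($s = 6 \cdot 1 = 6$)
$g{\left(Y,k \right)} = -60$ ($g{\left(Y,k \right)} = 6 \left(-10\right) = -60$)
$j = - \frac{1}{7839}$ ($j = \frac{1}{-60 - 7779} = \frac{1}{-7839} = - \frac{1}{7839} \approx -0.00012757$)
$m = \frac{314963180}{7839}$ ($m = - \frac{1}{7839} + 40179 = \frac{314963180}{7839} \approx 40179.0$)
$\frac{1}{J{\left(-50 \right)} + m} = \frac{1}{-50 + \frac{314963180}{7839}} = \frac{1}{\frac{314571230}{7839}} = \frac{7839}{314571230}$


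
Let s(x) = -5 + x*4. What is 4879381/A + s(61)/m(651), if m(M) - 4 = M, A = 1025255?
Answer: 137641220/26861681 ≈ 5.1241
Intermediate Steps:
s(x) = -5 + 4*x
m(M) = 4 + M
4879381/A + s(61)/m(651) = 4879381/1025255 + (-5 + 4*61)/(4 + 651) = 4879381*(1/1025255) + (-5 + 244)/655 = 4879381/1025255 + 239*(1/655) = 4879381/1025255 + 239/655 = 137641220/26861681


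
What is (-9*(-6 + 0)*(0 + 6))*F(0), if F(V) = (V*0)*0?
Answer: 0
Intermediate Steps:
F(V) = 0 (F(V) = 0*0 = 0)
(-9*(-6 + 0)*(0 + 6))*F(0) = -9*(-6 + 0)*(0 + 6)*0 = -(-54)*6*0 = -9*(-36)*0 = 324*0 = 0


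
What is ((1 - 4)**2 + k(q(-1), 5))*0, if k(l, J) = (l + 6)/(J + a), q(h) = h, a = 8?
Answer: 0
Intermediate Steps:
k(l, J) = (6 + l)/(8 + J) (k(l, J) = (l + 6)/(J + 8) = (6 + l)/(8 + J))
((1 - 4)**2 + k(q(-1), 5))*0 = ((1 - 4)**2 + (6 - 1)/(8 + 5))*0 = ((-3)**2 + 5/13)*0 = (9 + (1/13)*5)*0 = (9 + 5/13)*0 = (122/13)*0 = 0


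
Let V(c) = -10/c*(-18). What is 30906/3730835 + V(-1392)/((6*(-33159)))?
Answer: 237775050703/28700895801480 ≈ 0.0082846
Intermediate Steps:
V(c) = 180/c
30906/3730835 + V(-1392)/((6*(-33159))) = 30906/3730835 + (180/(-1392))/((6*(-33159))) = 30906*(1/3730835) + (180*(-1/1392))/(-198954) = 30906/3730835 - 15/116*(-1/198954) = 30906/3730835 + 5/7692888 = 237775050703/28700895801480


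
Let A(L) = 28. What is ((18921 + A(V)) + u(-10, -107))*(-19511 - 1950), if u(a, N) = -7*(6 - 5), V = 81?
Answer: -406514262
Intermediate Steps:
u(a, N) = -7 (u(a, N) = -7*1 = -7)
((18921 + A(V)) + u(-10, -107))*(-19511 - 1950) = ((18921 + 28) - 7)*(-19511 - 1950) = (18949 - 7)*(-21461) = 18942*(-21461) = -406514262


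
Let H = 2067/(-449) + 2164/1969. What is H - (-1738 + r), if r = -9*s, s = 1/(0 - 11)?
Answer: 1532711152/884081 ≈ 1733.7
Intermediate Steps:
s = -1/11 (s = 1/(-11) = -1/11 ≈ -0.090909)
r = 9/11 (r = -9*(-1/11) = 9/11 ≈ 0.81818)
H = -3098287/884081 (H = 2067*(-1/449) + 2164*(1/1969) = -2067/449 + 2164/1969 = -3098287/884081 ≈ -3.5045)
H - (-1738 + r) = -3098287/884081 - (-1738 + 9/11) = -3098287/884081 - 1*(-19109/11) = -3098287/884081 + 19109/11 = 1532711152/884081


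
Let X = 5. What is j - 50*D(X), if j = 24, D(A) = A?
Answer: -226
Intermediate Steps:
j - 50*D(X) = 24 - 50*5 = 24 - 250 = -226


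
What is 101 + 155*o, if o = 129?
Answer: 20096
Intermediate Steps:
101 + 155*o = 101 + 155*129 = 101 + 19995 = 20096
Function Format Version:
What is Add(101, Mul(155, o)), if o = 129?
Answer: 20096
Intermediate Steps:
Add(101, Mul(155, o)) = Add(101, Mul(155, 129)) = Add(101, 19995) = 20096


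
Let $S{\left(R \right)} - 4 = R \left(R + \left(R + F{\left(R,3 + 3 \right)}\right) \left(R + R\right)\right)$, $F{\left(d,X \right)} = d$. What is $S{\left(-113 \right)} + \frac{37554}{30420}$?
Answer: $- \frac{29197185791}{5070} \approx -5.7588 \cdot 10^{6}$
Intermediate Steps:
$S{\left(R \right)} = 4 + R \left(R + 4 R^{2}\right)$ ($S{\left(R \right)} = 4 + R \left(R + \left(R + R\right) \left(R + R\right)\right) = 4 + R \left(R + 2 R 2 R\right) = 4 + R \left(R + 4 R^{2}\right)$)
$S{\left(-113 \right)} + \frac{37554}{30420} = \left(4 + \left(-113\right)^{2} + 4 \left(-113\right)^{3}\right) + \frac{37554}{30420} = \left(4 + 12769 + 4 \left(-1442897\right)\right) + 37554 \cdot \frac{1}{30420} = \left(4 + 12769 - 5771588\right) + \frac{6259}{5070} = -5758815 + \frac{6259}{5070} = - \frac{29197185791}{5070}$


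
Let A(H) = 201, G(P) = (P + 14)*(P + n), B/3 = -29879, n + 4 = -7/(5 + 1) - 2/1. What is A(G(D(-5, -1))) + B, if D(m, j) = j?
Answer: -89436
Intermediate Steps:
n = -43/6 (n = -4 + (-7/(5 + 1) - 2/1) = -4 + (-7/6 - 2*1) = -4 + (-7*⅙ - 2) = -4 + (-7/6 - 2) = -4 - 19/6 = -43/6 ≈ -7.1667)
B = -89637 (B = 3*(-29879) = -89637)
G(P) = (14 + P)*(-43/6 + P) (G(P) = (P + 14)*(P - 43/6) = (14 + P)*(-43/6 + P))
A(G(D(-5, -1))) + B = 201 - 89637 = -89436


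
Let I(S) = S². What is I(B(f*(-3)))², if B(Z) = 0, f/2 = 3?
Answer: 0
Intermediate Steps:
f = 6 (f = 2*3 = 6)
I(B(f*(-3)))² = (0²)² = 0² = 0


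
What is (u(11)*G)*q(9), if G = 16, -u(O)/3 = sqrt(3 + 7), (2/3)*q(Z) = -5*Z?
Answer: 3240*sqrt(10) ≈ 10246.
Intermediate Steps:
q(Z) = -15*Z/2 (q(Z) = 3*(-5*Z)/2 = -15*Z/2)
u(O) = -3*sqrt(10) (u(O) = -3*sqrt(3 + 7) = -3*sqrt(10))
(u(11)*G)*q(9) = (-3*sqrt(10)*16)*(-15/2*9) = -48*sqrt(10)*(-135/2) = 3240*sqrt(10)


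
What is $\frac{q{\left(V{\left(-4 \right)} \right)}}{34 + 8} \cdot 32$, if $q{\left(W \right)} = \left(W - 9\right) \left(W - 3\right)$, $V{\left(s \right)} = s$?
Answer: $\frac{208}{3} \approx 69.333$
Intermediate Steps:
$q{\left(W \right)} = \left(-9 + W\right) \left(-3 + W\right)$ ($q{\left(W \right)} = \left(W - 9\right) \left(-3 + W\right) = \left(-9 + W\right) \left(-3 + W\right)$)
$\frac{q{\left(V{\left(-4 \right)} \right)}}{34 + 8} \cdot 32 = \frac{27 + \left(-4\right)^{2} - -48}{34 + 8} \cdot 32 = \frac{27 + 16 + 48}{42} \cdot 32 = \frac{1}{42} \cdot 91 \cdot 32 = \frac{13}{6} \cdot 32 = \frac{208}{3}$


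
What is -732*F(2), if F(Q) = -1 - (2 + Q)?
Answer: 3660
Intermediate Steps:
F(Q) = -3 - Q (F(Q) = -1 + (-2 - Q) = -3 - Q)
-732*F(2) = -732*(-3 - 1*2) = -732*(-3 - 2) = -732*(-5) = 3660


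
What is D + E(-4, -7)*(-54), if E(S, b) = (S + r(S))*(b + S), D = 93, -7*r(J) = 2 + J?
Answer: -14793/7 ≈ -2113.3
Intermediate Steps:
r(J) = -2/7 - J/7 (r(J) = -(2 + J)/7 = -2/7 - J/7)
E(S, b) = (-2/7 + 6*S/7)*(S + b) (E(S, b) = (S + (-2/7 - S/7))*(b + S) = (-2/7 + 6*S/7)*(S + b))
D + E(-4, -7)*(-54) = 93 + (-2/7*(-4) - 2/7*(-7) + (6/7)*(-4)**2 + (6/7)*(-4)*(-7))*(-54) = 93 + (8/7 + 2 + (6/7)*16 + 24)*(-54) = 93 + (8/7 + 2 + 96/7 + 24)*(-54) = 93 + (286/7)*(-54) = 93 - 15444/7 = -14793/7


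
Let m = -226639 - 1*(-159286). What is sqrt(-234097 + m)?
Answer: 5*I*sqrt(12058) ≈ 549.04*I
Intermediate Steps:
m = -67353 (m = -226639 + 159286 = -67353)
sqrt(-234097 + m) = sqrt(-234097 - 67353) = sqrt(-301450) = 5*I*sqrt(12058)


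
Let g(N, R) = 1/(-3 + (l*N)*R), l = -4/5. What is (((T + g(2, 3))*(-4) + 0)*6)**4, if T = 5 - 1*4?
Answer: 5473632256/28561 ≈ 1.9165e+5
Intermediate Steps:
T = 1 (T = 5 - 4 = 1)
l = -4/5 (l = -4*1/5 = -4/5 ≈ -0.80000)
g(N, R) = 1/(-3 - 4*N*R/5) (g(N, R) = 1/(-3 + (-4*N/5)*R) = 1/(-3 - 4*N*R/5))
(((T + g(2, 3))*(-4) + 0)*6)**4 = (((1 + 5/(-15 - 4*2*3))*(-4) + 0)*6)**4 = (((1 + 5/(-15 - 24))*(-4) + 0)*6)**4 = (((1 + 5/(-39))*(-4) + 0)*6)**4 = (((1 + 5*(-1/39))*(-4) + 0)*6)**4 = (((1 - 5/39)*(-4) + 0)*6)**4 = (((34/39)*(-4) + 0)*6)**4 = ((-136/39 + 0)*6)**4 = (-136/39*6)**4 = (-272/13)**4 = 5473632256/28561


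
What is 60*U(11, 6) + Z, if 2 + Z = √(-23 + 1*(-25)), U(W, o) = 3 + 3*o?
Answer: 1258 + 4*I*√3 ≈ 1258.0 + 6.9282*I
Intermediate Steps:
Z = -2 + 4*I*√3 (Z = -2 + √(-23 + 1*(-25)) = -2 + √(-23 - 25) = -2 + √(-48) = -2 + 4*I*√3 ≈ -2.0 + 6.9282*I)
60*U(11, 6) + Z = 60*(3 + 3*6) + (-2 + 4*I*√3) = 60*(3 + 18) + (-2 + 4*I*√3) = 60*21 + (-2 + 4*I*√3) = 1260 + (-2 + 4*I*√3) = 1258 + 4*I*√3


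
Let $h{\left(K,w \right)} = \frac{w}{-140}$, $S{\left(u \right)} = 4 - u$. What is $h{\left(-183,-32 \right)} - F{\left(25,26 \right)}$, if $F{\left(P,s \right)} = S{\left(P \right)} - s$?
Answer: $\frac{1653}{35} \approx 47.229$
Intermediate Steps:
$F{\left(P,s \right)} = 4 - P - s$ ($F{\left(P,s \right)} = \left(4 - P\right) - s = 4 - P - s$)
$h{\left(K,w \right)} = - \frac{w}{140}$ ($h{\left(K,w \right)} = w \left(- \frac{1}{140}\right) = - \frac{w}{140}$)
$h{\left(-183,-32 \right)} - F{\left(25,26 \right)} = \left(- \frac{1}{140}\right) \left(-32\right) - \left(4 - 25 - 26\right) = \frac{8}{35} - \left(4 - 25 - 26\right) = \frac{8}{35} - -47 = \frac{8}{35} + 47 = \frac{1653}{35}$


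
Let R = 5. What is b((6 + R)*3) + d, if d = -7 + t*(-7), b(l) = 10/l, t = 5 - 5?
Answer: -221/33 ≈ -6.6970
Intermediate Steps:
t = 0
d = -7 (d = -7 + 0*(-7) = -7 + 0 = -7)
b((6 + R)*3) + d = 10/(((6 + 5)*3)) - 7 = 10/((11*3)) - 7 = 10/33 - 7 = -221/33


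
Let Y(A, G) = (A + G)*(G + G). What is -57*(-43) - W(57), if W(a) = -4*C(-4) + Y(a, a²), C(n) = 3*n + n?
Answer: -21480001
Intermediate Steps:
C(n) = 4*n
Y(A, G) = 2*G*(A + G) (Y(A, G) = (A + G)*(2*G) = 2*G*(A + G))
W(a) = 64 + 2*a²*(a + a²) (W(a) = -16*(-4) + 2*a²*(a + a²) = -4*(-16) + 2*a²*(a + a²) = 64 + 2*a²*(a + a²))
-57*(-43) - W(57) = -57*(-43) - (64 + 2*57³*(1 + 57)) = 2451 - (64 + 2*185193*58) = 2451 - (64 + 21482388) = 2451 - 1*21482452 = 2451 - 21482452 = -21480001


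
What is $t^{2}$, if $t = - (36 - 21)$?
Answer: $225$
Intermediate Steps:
$t = -15$ ($t = - (36 - 21) = \left(-1\right) 15 = -15$)
$t^{2} = \left(-15\right)^{2} = 225$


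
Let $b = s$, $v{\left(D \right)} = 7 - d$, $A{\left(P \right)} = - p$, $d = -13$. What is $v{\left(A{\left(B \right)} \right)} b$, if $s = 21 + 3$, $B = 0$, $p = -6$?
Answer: $480$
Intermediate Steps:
$A{\left(P \right)} = 6$ ($A{\left(P \right)} = \left(-1\right) \left(-6\right) = 6$)
$v{\left(D \right)} = 20$ ($v{\left(D \right)} = 7 - -13 = 7 + 13 = 20$)
$s = 24$
$b = 24$
$v{\left(A{\left(B \right)} \right)} b = 20 \cdot 24 = 480$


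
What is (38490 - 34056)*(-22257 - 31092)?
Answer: -236549466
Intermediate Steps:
(38490 - 34056)*(-22257 - 31092) = 4434*(-53349) = -236549466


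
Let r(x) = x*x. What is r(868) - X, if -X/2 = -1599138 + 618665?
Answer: -1207522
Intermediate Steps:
r(x) = x**2
X = 1960946 (X = -2*(-1599138 + 618665) = -2*(-980473) = 1960946)
r(868) - X = 868**2 - 1*1960946 = 753424 - 1960946 = -1207522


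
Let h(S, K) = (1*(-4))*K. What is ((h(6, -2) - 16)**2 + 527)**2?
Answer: 349281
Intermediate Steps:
h(S, K) = -4*K
((h(6, -2) - 16)**2 + 527)**2 = ((-4*(-2) - 16)**2 + 527)**2 = ((8 - 16)**2 + 527)**2 = ((-8)**2 + 527)**2 = (64 + 527)**2 = 591**2 = 349281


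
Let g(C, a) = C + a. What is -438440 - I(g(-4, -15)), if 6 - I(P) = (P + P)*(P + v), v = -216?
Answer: -429516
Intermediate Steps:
I(P) = 6 - 2*P*(-216 + P) (I(P) = 6 - (P + P)*(P - 216) = 6 - 2*P*(-216 + P))
-438440 - I(g(-4, -15)) = -438440 - (6 - 2*(-4 - 15)² + 432*(-4 - 15)) = -438440 - (6 - 2*(-19)² + 432*(-19)) = -438440 - (6 - 2*361 - 8208) = -438440 - (6 - 722 - 8208) = -438440 - 1*(-8924) = -438440 + 8924 = -429516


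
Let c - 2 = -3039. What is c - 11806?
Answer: -14843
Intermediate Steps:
c = -3037 (c = 2 - 3039 = -3037)
c - 11806 = -3037 - 11806 = -14843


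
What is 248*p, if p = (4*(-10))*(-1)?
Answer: 9920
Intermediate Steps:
p = 40 (p = -40*(-1) = 40)
248*p = 248*40 = 9920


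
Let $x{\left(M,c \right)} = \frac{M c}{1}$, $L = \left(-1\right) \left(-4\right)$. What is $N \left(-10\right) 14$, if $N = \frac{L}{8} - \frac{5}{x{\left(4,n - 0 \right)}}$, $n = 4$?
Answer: $- \frac{105}{4} \approx -26.25$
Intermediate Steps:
$L = 4$
$x{\left(M,c \right)} = M c$ ($x{\left(M,c \right)} = M c 1 = M c$)
$N = \frac{3}{16}$ ($N = \frac{4}{8} - \frac{5}{4 \left(4 - 0\right)} = 4 \cdot \frac{1}{8} - \frac{5}{4 \left(4 + 0\right)} = \frac{1}{2} - \frac{5}{4 \cdot 4} = \frac{1}{2} - \frac{5}{16} = \frac{3}{16} \approx 0.1875$)
$N \left(-10\right) 14 = \frac{3}{16} \left(-10\right) 14 = \left(- \frac{15}{8}\right) 14 = - \frac{105}{4}$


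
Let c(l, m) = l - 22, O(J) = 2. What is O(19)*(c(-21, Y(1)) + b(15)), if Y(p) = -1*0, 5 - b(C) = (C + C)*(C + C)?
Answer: -1876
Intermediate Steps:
b(C) = 5 - 4*C² (b(C) = 5 - (C + C)*(C + C) = 5 - 2*C*2*C = 5 - 4*C²)
Y(p) = 0
c(l, m) = -22 + l
O(19)*(c(-21, Y(1)) + b(15)) = 2*((-22 - 21) + (5 - 4*15²)) = 2*(-43 + (5 - 4*225)) = 2*(-43 + (5 - 900)) = 2*(-43 - 895) = 2*(-938) = -1876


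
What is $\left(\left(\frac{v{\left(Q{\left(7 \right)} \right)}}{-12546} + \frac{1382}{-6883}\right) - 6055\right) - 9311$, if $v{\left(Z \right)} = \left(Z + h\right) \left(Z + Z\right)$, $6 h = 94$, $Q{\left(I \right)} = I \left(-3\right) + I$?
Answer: $- \frac{1990401591830}{129531177} \approx -15366.0$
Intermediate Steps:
$Q{\left(I \right)} = - 2 I$ ($Q{\left(I \right)} = - 3 I + I = - 2 I$)
$h = \frac{47}{3}$ ($h = \frac{1}{6} \cdot 94 = \frac{47}{3} \approx 15.667$)
$v{\left(Z \right)} = 2 Z \left(\frac{47}{3} + Z\right)$ ($v{\left(Z \right)} = \left(Z + \frac{47}{3}\right) \left(Z + Z\right) = \left(\frac{47}{3} + Z\right) 2 Z = 2 Z \left(\frac{47}{3} + Z\right)$)
$\left(\left(\frac{v{\left(Q{\left(7 \right)} \right)}}{-12546} + \frac{1382}{-6883}\right) - 6055\right) - 9311 = \left(\left(\frac{\frac{2}{3} \left(\left(-2\right) 7\right) \left(47 + 3 \left(\left(-2\right) 7\right)\right)}{-12546} + \frac{1382}{-6883}\right) - 6055\right) - 9311 = \left(\left(\frac{2}{3} \left(-14\right) \left(47 + 3 \left(-14\right)\right) \left(- \frac{1}{12546}\right) + 1382 \left(- \frac{1}{6883}\right)\right) - 6055\right) - 9311 = \left(\left(\frac{2}{3} \left(-14\right) \left(47 - 42\right) \left(- \frac{1}{12546}\right) - \frac{1382}{6883}\right) - 6055\right) - 9311 = \left(\left(\frac{2}{3} \left(-14\right) 5 \left(- \frac{1}{12546}\right) - \frac{1382}{6883}\right) - 6055\right) - 9311 = \left(\left(\left(- \frac{140}{3}\right) \left(- \frac{1}{12546}\right) - \frac{1382}{6883}\right) - 6055\right) - 9311 = \left(\left(\frac{70}{18819} - \frac{1382}{6883}\right) - 6055\right) - 9311 = \left(- \frac{25526048}{129531177} - 6055\right) - 9311 = - \frac{784336802783}{129531177} - 9311 = - \frac{1990401591830}{129531177}$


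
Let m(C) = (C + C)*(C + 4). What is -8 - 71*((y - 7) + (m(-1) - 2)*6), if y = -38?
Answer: 6595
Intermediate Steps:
m(C) = 2*C*(4 + C) (m(C) = (2*C)*(4 + C) = 2*C*(4 + C))
-8 - 71*((y - 7) + (m(-1) - 2)*6) = -8 - 71*((-38 - 7) + (2*(-1)*(4 - 1) - 2)*6) = -8 - 71*(-45 + (2*(-1)*3 - 2)*6) = -8 - 71*(-45 + (-6 - 2)*6) = -8 - 71*(-45 - 8*6) = -8 - 71*(-45 - 48) = -8 - 71*(-93) = -8 + 6603 = 6595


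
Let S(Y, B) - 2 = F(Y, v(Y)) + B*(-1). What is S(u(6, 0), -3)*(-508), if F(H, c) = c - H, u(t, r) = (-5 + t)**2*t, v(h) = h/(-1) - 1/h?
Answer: 10922/3 ≈ 3640.7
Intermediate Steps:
v(h) = -h - 1/h (v(h) = h*(-1) - 1/h = -h - 1/h)
u(t, r) = t*(-5 + t)**2
S(Y, B) = 2 - B - 1/Y - 2*Y (S(Y, B) = 2 + (((-Y - 1/Y) - Y) + B*(-1)) = 2 + ((-1/Y - 2*Y) - B) = 2 + (-B - 1/Y - 2*Y) = 2 - B - 1/Y - 2*Y)
S(u(6, 0), -3)*(-508) = (2 - 1*(-3) - 1/(6*(-5 + 6)**2) - 12*(-5 + 6)**2)*(-508) = (2 + 3 - 1/(6*1**2) - 12*1**2)*(-508) = (2 + 3 - 1/(6*1) - 12)*(-508) = (2 + 3 - 1/6 - 2*6)*(-508) = (2 + 3 - 1*1/6 - 12)*(-508) = (2 + 3 - 1/6 - 12)*(-508) = -43/6*(-508) = 10922/3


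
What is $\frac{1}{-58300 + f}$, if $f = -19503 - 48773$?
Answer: $- \frac{1}{126576} \approx -7.9004 \cdot 10^{-6}$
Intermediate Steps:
$f = -68276$
$\frac{1}{-58300 + f} = \frac{1}{-58300 - 68276} = \frac{1}{-126576} = - \frac{1}{126576}$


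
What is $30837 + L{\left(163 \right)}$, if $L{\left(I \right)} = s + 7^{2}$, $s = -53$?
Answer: $30833$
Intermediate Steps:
$L{\left(I \right)} = -4$ ($L{\left(I \right)} = -53 + 7^{2} = -53 + 49 = -4$)
$30837 + L{\left(163 \right)} = 30837 - 4 = 30833$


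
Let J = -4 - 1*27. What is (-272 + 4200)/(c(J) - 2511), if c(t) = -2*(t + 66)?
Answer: -3928/2581 ≈ -1.5219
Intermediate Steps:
J = -31 (J = -4 - 27 = -31)
c(t) = -132 - 2*t (c(t) = -2*(66 + t) = -132 - 2*t)
(-272 + 4200)/(c(J) - 2511) = (-272 + 4200)/((-132 - 2*(-31)) - 2511) = 3928/((-132 + 62) - 2511) = 3928/(-70 - 2511) = 3928/(-2581) = 3928*(-1/2581) = -3928/2581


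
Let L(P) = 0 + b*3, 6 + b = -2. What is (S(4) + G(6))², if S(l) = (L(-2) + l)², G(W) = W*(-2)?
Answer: 150544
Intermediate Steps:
G(W) = -2*W
b = -8 (b = -6 - 2 = -8)
L(P) = -24 (L(P) = 0 - 8*3 = 0 - 24 = -24)
S(l) = (-24 + l)²
(S(4) + G(6))² = ((-24 + 4)² - 2*6)² = ((-20)² - 12)² = (400 - 12)² = 388² = 150544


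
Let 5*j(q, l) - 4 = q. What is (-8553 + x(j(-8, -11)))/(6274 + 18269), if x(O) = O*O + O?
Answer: -213829/613575 ≈ -0.34850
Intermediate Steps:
j(q, l) = ⅘ + q/5
x(O) = O + O² (x(O) = O² + O = O + O²)
(-8553 + x(j(-8, -11)))/(6274 + 18269) = (-8553 + (⅘ + (⅕)*(-8))*(1 + (⅘ + (⅕)*(-8))))/(6274 + 18269) = (-8553 + (⅘ - 8/5)*(1 + (⅘ - 8/5)))/24543 = (-8553 - 4*(1 - ⅘)/5)*(1/24543) = (-8553 - ⅘*⅕)*(1/24543) = (-8553 - 4/25)*(1/24543) = -213829/25*1/24543 = -213829/613575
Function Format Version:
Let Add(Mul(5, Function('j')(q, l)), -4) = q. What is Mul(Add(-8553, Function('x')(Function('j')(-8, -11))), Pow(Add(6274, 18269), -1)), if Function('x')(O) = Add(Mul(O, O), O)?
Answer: Rational(-213829, 613575) ≈ -0.34850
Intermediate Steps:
Function('j')(q, l) = Add(Rational(4, 5), Mul(Rational(1, 5), q))
Function('x')(O) = Add(O, Pow(O, 2)) (Function('x')(O) = Add(Pow(O, 2), O) = Add(O, Pow(O, 2)))
Mul(Add(-8553, Function('x')(Function('j')(-8, -11))), Pow(Add(6274, 18269), -1)) = Mul(Add(-8553, Mul(Add(Rational(4, 5), Mul(Rational(1, 5), -8)), Add(1, Add(Rational(4, 5), Mul(Rational(1, 5), -8))))), Pow(Add(6274, 18269), -1)) = Mul(Add(-8553, Mul(Add(Rational(4, 5), Rational(-8, 5)), Add(1, Add(Rational(4, 5), Rational(-8, 5))))), Pow(24543, -1)) = Mul(Add(-8553, Mul(Rational(-4, 5), Add(1, Rational(-4, 5)))), Rational(1, 24543)) = Mul(Add(-8553, Mul(Rational(-4, 5), Rational(1, 5))), Rational(1, 24543)) = Mul(Add(-8553, Rational(-4, 25)), Rational(1, 24543)) = Mul(Rational(-213829, 25), Rational(1, 24543)) = Rational(-213829, 613575)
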